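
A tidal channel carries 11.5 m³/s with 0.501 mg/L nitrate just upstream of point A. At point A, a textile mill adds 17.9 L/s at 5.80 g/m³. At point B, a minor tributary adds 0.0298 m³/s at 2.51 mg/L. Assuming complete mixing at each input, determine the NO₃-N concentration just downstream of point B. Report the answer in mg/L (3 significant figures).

17.9 L/s = 0.0179 m³/s.
After input A: C = (11.5·0.501 + 0.0179·5.8) / 11.52 = 0.5092 mg/L.
After input B: C = (11.52·0.5092 + 0.0298·2.51) / 11.55 = 0.5144 mg/L.

0.514 mg/L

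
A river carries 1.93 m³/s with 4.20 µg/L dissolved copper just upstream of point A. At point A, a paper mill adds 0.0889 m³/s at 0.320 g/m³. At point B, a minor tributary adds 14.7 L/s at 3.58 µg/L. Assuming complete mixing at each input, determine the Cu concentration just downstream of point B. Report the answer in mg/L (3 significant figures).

4.20 µg/L = 0.0042 mg/L.
After input A: C = (1.93·0.0042 + 0.0889·0.32) / 2.019 = 0.01811 mg/L.
14.7 L/s = 0.0147 m³/s.
3.58 µg/L = 0.00358 mg/L.
After input B: C = (2.019·0.01811 + 0.0147·0.00358) / 2.034 = 0.018 mg/L.

0.0180 mg/L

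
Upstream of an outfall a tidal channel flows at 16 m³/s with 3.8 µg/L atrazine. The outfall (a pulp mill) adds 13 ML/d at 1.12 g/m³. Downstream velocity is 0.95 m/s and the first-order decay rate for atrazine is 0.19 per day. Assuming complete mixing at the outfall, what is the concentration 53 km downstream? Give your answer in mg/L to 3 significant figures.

0.0126 mg/L

13 ML/d = 0.1505 m³/s.
3.8 µg/L = 0.0038 mg/L.
After complete mixing, C₀ = (0.1505·1.12 + 16·0.0038) / 16.15 = 0.0142 mg/L.
Travel time t = 5.3e+04 m / 0.95 m/s = 5.579e+04 s = 0.6457 d.
C = 0.0142·exp(−0.19·0.6457) = 0.0142·0.8845 = 0.01256 mg/L.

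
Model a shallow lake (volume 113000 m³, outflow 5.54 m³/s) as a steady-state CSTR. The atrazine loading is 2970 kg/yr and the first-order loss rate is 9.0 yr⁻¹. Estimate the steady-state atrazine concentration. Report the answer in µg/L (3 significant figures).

Outflow Q = 5.54 m³/s × 3.156e+07 s/yr = 1.748e+08 m³/yr.
Steady-state CSTR mass balance: W = Q·C + k·V·C, so C = W/(Q + kV).
Q + kV = 1.748e+08 + 9.0·113000 = 1.758e+08 m³/yr.
C = 2970/1.758e+08 = 1.689e-05 kg/m³ = 0.01689 mg/L = 16.89 µg/L.

16.9 µg/L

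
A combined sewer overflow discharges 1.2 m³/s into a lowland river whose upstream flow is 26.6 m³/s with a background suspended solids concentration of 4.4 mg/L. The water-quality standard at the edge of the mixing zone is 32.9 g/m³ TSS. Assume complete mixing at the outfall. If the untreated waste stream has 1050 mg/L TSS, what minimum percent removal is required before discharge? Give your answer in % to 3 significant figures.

Mass balance: 32.9·27.8 = 1.2·Cₑ + 26.6·4.4.
Cₑ = (914.6 − 117) / 1.2 = 664.6 mg/L.
Required removal = 1 − 664.6/1050 = 36.7 %.

36.7 %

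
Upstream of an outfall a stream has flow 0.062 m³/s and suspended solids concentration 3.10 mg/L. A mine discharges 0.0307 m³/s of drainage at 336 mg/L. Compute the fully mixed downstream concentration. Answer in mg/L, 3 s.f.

113 mg/L

By mass balance at complete mixing, C = (0.0307·336 + 0.062·3.1) / (0.0307 + 0.062) = 10.51/0.0927 = 113.3 mg/L.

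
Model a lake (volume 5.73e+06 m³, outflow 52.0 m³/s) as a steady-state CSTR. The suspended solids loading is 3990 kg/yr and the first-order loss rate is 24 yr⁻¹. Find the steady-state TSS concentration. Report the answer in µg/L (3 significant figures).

2.24 µg/L

Outflow Q = 52.0 m³/s × 3.156e+07 s/yr = 1.641e+09 m³/yr.
Steady-state CSTR mass balance: W = Q·C + k·V·C, so C = W/(Q + kV).
Q + kV = 1.641e+09 + 24·5.73e+06 = 1.779e+09 m³/yr.
C = 3990/1.779e+09 = 2.243e-06 kg/m³ = 0.002243 mg/L = 2.243 µg/L.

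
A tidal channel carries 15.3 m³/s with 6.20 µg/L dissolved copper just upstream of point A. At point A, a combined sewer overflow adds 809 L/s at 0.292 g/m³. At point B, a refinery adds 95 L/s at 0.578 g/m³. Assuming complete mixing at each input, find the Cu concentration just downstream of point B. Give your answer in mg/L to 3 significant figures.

6.20 µg/L = 0.0062 mg/L.
809 L/s = 0.809 m³/s.
After input A: C = (15.3·0.0062 + 0.809·0.292) / 16.11 = 0.02055 mg/L.
95 L/s = 0.095 m³/s.
After input B: C = (16.11·0.02055 + 0.095·0.578) / 16.2 = 0.02382 mg/L.

0.0238 mg/L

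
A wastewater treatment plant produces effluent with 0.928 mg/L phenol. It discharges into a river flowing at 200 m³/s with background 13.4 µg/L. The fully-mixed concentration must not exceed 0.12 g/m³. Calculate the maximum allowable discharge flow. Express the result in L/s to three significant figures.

26400 L/s

13.4 µg/L = 0.0134 mg/L.
Mass balance at complete mixing: C_std·(Q_w + Q_r) = Q_w·C_e + Q_r·C_b.
Rearranging, Q_w = Q_r·(C_std − C_b)/(C_e − C_std) = 200·(0.12 − 0.0134) / (0.928 − 0.12) = 26.39 m³/s.
= 2.639e+04 L/s.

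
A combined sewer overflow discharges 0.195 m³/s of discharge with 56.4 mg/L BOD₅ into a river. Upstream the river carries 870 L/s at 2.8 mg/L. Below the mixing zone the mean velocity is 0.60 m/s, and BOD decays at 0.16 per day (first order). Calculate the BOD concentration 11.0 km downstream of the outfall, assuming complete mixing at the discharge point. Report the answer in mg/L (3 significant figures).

12.2 mg/L

870 L/s = 0.87 m³/s.
After complete mixing, C₀ = (0.195·56.4 + 0.87·2.8) / 1.065 = 12.61 mg/L.
Travel time t = 1.1e+04 m / 0.60 m/s = 1.833e+04 s = 0.2122 d.
C = 12.61·exp(−0.16·0.2122) = 12.61·0.9666 = 12.19 mg/L.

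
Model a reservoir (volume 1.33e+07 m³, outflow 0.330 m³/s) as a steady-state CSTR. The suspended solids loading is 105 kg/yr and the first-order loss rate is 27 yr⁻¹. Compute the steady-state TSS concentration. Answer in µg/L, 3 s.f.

Outflow Q = 0.330 m³/s × 3.156e+07 s/yr = 1.041e+07 m³/yr.
Steady-state CSTR mass balance: W = Q·C + k·V·C, so C = W/(Q + kV).
Q + kV = 1.041e+07 + 27·1.33e+07 = 3.695e+08 m³/yr.
C = 105/3.695e+08 = 2.842e-07 kg/m³ = 0.0002842 mg/L = 0.2842 µg/L.

0.284 µg/L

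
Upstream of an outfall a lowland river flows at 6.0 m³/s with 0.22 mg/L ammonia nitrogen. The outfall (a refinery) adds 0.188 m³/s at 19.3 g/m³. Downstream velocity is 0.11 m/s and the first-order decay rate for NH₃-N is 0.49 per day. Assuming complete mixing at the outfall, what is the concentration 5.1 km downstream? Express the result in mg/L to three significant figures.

0.615 mg/L

After complete mixing, C₀ = (0.188·19.3 + 6·0.22) / 6.188 = 0.7997 mg/L.
Travel time t = 5100 m / 0.11 m/s = 4.636e+04 s = 0.5366 d.
C = 0.7997·exp(−0.49·0.5366) = 0.7997·0.7688 = 0.6148 mg/L.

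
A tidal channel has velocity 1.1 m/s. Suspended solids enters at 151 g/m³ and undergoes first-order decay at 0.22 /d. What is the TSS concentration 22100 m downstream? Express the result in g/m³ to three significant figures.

143 g/m³

Travel time t = 22100 m / 1.1 m/s = 2.21e+04/1.1 = 2.009e+04 s = 0.2325 d.
First-order decay: C = 151·exp(−0.22·0.2325) = 151·0.9501 = 143.5 g/m³.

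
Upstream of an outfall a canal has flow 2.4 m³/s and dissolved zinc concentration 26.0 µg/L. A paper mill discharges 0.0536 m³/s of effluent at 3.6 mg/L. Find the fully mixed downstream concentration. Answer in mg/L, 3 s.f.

26.0 µg/L = 0.026 mg/L.
Flow-weighted mixing gives C = (0.0536·3.6 + 2.4·0.026) / (0.0536 + 2.4) = 0.2554/2.454 = 0.1041 mg/L.

0.104 mg/L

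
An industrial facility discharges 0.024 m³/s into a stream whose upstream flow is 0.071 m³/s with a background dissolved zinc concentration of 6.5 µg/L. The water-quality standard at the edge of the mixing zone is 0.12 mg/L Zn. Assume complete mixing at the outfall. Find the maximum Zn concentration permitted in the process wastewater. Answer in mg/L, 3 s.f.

6.5 µg/L = 0.0065 mg/L.
Mass balance: 0.12·0.095 = 0.024·Cₑ + 0.071·0.0065.
Cₑ = (0.0114 − 0.0004615) / 0.024 = 0.4558 mg/L.

0.456 mg/L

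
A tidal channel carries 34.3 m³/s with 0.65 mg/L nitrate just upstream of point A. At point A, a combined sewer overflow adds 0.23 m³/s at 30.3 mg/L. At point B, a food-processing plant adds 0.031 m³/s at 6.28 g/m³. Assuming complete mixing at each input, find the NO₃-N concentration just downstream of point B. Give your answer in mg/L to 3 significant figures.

After input A: C = (34.3·0.65 + 0.23·30.3) / 34.53 = 0.8475 mg/L.
After input B: C = (34.53·0.8475 + 0.031·6.28) / 34.56 = 0.8524 mg/L.

0.852 mg/L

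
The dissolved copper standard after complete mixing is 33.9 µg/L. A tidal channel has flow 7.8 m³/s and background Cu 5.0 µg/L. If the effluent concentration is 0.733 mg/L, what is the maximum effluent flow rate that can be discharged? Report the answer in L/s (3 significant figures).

5.0 µg/L = 0.005 mg/L.
33.9 µg/L = 0.0339 mg/L.
Mass balance at complete mixing: C_std·(Q_w + Q_r) = Q_w·C_e + Q_r·C_b.
Rearranging, Q_w = Q_r·(C_std − C_b)/(C_e − C_std) = 7.8·(0.0339 − 0.005) / (0.733 − 0.0339) = 0.3224 m³/s.
= 322.4 L/s.

322 L/s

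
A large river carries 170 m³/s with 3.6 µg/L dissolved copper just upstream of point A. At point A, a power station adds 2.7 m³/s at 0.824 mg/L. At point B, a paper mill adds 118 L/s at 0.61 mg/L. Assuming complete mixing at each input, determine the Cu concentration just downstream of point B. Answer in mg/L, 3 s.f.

3.6 µg/L = 0.0036 mg/L.
After input A: C = (170·0.0036 + 2.7·0.824) / 172.7 = 0.01643 mg/L.
118 L/s = 0.118 m³/s.
After input B: C = (172.7·0.01643 + 0.118·0.61) / 172.8 = 0.01683 mg/L.

0.0168 mg/L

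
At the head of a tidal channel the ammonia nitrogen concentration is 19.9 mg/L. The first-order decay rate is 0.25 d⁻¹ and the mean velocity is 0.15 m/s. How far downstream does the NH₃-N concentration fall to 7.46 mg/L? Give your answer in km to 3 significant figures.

50.9 km

From C = C₀·e^(−kt), t = ln(C₀/C)/k = ln(19.9/7.46)/0.25 = 0.9812/0.25 = 3.925 d.
Distance = v·t = 0.15 m/s × 3.391e+05 s = 5.086e+04 m = 50.86 km.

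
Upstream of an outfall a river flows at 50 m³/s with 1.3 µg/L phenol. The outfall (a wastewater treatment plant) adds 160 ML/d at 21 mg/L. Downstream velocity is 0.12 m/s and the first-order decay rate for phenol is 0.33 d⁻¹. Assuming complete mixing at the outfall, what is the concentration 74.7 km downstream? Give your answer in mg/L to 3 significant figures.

0.0697 mg/L

160 ML/d = 1.852 m³/s.
1.3 µg/L = 0.0013 mg/L.
After complete mixing, C₀ = (1.852·21 + 50·0.0013) / 51.85 = 0.7513 mg/L.
Travel time t = 7.47e+04 m / 0.12 m/s = 6.225e+05 s = 7.205 d.
C = 0.7513·exp(−0.33·7.205) = 0.7513·0.09277 = 0.0697 mg/L.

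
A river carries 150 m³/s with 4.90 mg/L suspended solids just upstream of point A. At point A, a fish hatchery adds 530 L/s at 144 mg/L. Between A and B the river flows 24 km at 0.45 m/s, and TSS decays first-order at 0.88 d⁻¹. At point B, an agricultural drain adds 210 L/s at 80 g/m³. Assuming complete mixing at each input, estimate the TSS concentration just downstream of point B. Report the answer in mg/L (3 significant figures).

3.24 mg/L

530 L/s = 0.53 m³/s.
After input A: C = (150·4.9 + 0.53·144) / 150.5 = 5.39 mg/L.
Over the 24 km reach to input B (t = 5.333e+04 s = 0.6173 d), decay gives C = 5.39·exp(−0.88·0.6173) = 3.131 mg/L.
210 L/s = 0.21 m³/s.
After input B: C = (150.5·3.131 + 0.21·80) / 150.7 = 3.238 mg/L.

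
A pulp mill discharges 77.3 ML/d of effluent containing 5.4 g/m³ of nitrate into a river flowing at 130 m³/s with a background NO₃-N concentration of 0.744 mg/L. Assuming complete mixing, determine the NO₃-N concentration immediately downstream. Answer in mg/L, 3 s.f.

77.3 ML/d = 0.8947 m³/s.
Conservation of mass across the mixing zone: C = (0.8947·5.4 + 130·0.744) / (0.8947 + 130) = 101.6/130.9 = 0.7758 mg/L.

0.776 mg/L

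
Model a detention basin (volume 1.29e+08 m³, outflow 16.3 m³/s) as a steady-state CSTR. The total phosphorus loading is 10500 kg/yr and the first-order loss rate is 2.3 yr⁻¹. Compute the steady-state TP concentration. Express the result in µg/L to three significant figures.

Outflow Q = 16.3 m³/s × 3.156e+07 s/yr = 5.144e+08 m³/yr.
Steady-state CSTR mass balance: W = Q·C + k·V·C, so C = W/(Q + kV).
Q + kV = 5.144e+08 + 2.3·1.29e+08 = 8.111e+08 m³/yr.
C = 10500/8.111e+08 = 1.295e-05 kg/m³ = 0.01295 mg/L = 12.95 µg/L.

12.9 µg/L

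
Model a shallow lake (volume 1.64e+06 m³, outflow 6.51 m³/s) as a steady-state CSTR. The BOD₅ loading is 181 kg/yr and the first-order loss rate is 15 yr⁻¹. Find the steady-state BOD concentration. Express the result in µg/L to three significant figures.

Outflow Q = 6.51 m³/s × 3.156e+07 s/yr = 2.054e+08 m³/yr.
Steady-state CSTR mass balance: W = Q·C + k·V·C, so C = W/(Q + kV).
Q + kV = 2.054e+08 + 15·1.64e+06 = 2.3e+08 m³/yr.
C = 181/2.3e+08 = 7.868e-07 kg/m³ = 0.0007868 mg/L = 0.7868 µg/L.

0.787 µg/L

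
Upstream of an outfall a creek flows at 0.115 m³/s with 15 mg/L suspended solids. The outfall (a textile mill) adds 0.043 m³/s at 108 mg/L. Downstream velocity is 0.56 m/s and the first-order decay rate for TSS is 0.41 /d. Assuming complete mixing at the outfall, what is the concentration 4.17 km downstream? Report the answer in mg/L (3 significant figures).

38.9 mg/L

After complete mixing, C₀ = (0.043·108 + 0.115·15) / 0.158 = 40.31 mg/L.
Travel time t = 4170 m / 0.56 m/s = 7446 s = 0.08619 d.
C = 40.31·exp(−0.41·0.08619) = 40.31·0.9653 = 38.91 mg/L.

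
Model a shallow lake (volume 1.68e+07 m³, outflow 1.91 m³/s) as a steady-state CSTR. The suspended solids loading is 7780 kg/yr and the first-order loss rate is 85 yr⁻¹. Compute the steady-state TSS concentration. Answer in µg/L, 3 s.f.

Outflow Q = 1.91 m³/s × 3.156e+07 s/yr = 6.028e+07 m³/yr.
Steady-state CSTR mass balance: W = Q·C + k·V·C, so C = W/(Q + kV).
Q + kV = 6.028e+07 + 85·1.68e+07 = 1.488e+09 m³/yr.
C = 7780/1.488e+09 = 5.228e-06 kg/m³ = 0.005228 mg/L = 5.228 µg/L.

5.23 µg/L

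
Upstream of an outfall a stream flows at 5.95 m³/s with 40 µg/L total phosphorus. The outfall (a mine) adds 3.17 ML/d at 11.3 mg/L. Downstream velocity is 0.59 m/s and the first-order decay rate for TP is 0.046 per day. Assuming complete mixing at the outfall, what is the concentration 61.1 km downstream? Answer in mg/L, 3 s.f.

0.103 mg/L

3.17 ML/d = 0.03669 m³/s.
40 µg/L = 0.04 mg/L.
After complete mixing, C₀ = (0.03669·11.3 + 5.95·0.04) / 5.987 = 0.109 mg/L.
Travel time t = 6.11e+04 m / 0.59 m/s = 1.036e+05 s = 1.199 d.
C = 0.109·exp(−0.046·1.199) = 0.109·0.9464 = 0.1032 mg/L.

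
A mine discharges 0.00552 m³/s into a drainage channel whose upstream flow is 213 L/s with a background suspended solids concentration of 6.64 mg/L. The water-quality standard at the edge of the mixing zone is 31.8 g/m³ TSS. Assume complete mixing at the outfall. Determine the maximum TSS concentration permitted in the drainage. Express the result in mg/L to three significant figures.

1000 mg/L

213 L/s = 0.213 m³/s.
Mass balance: 31.8·0.2185 = 0.00552·Cₑ + 0.213·6.64.
Cₑ = (6.949 − 1.414) / 0.00552 = 1003 mg/L.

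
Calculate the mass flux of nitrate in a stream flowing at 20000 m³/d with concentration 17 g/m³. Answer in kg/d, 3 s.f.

340 kg/d

20000 m³/d = 0.2315 m³/s.
Mass flux = Q·C = 0.2315 m³/s × 17 g/m³ = 3.935 g/s.
= 3.935 g/s × 86.4 = 340 kg/d.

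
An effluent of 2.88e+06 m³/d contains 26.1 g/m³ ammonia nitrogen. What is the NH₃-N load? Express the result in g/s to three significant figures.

2.88e+06 m³/d = 33.33 m³/s.
Mass flux = Q·C = 33.33 m³/s × 26.1 g/m³ = 870 g/s.

870 g/s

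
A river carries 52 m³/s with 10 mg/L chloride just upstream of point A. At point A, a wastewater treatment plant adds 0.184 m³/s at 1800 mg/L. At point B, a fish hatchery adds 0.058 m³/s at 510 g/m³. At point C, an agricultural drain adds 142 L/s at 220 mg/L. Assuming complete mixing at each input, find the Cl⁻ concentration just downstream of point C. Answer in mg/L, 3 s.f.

17.4 mg/L

After input A: C = (52·10 + 0.184·1800) / 52.18 = 16.31 mg/L.
After input B: C = (52.18·16.31 + 0.058·510) / 52.24 = 16.86 mg/L.
142 L/s = 0.142 m³/s.
After input C: C = (52.24·16.86 + 0.142·220) / 52.38 = 17.41 mg/L.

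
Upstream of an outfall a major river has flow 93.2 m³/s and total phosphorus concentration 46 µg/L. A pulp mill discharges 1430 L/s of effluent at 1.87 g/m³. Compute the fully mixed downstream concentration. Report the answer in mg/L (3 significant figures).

1430 L/s = 1.43 m³/s.
46 µg/L = 0.046 mg/L.
Flow-weighted mixing gives C = (1.43·1.87 + 93.2·0.046) / (1.43 + 93.2) = 6.961/94.63 = 0.07356 mg/L.

0.0736 mg/L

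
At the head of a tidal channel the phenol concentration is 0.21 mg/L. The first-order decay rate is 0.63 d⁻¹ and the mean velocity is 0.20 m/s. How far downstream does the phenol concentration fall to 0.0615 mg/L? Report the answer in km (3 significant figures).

From C = C₀·e^(−kt), t = ln(C₀/C)/k = ln(0.21/0.0615)/0.63 = 1.228/0.63 = 1.949 d.
Distance = v·t = 0.20 m/s × 1.684e+05 s = 3.368e+04 m = 33.68 km.

33.7 km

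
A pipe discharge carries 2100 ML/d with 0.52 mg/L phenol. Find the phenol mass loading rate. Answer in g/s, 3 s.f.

2100 ML/d = 24.31 m³/s.
Mass flux = Q·C = 24.31 m³/s × 0.52 g/m³ = 12.64 g/s.

12.6 g/s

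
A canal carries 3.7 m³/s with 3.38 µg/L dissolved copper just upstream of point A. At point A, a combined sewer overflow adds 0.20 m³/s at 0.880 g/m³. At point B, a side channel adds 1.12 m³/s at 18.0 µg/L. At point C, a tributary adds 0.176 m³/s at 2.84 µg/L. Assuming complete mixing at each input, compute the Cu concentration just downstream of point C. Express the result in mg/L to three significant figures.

0.0403 mg/L

3.38 µg/L = 0.00338 mg/L.
After input A: C = (3.7·0.00338 + 0.2·0.88) / 3.9 = 0.04833 mg/L.
18.0 µg/L = 0.018 mg/L.
After input B: C = (3.9·0.04833 + 1.12·0.018) / 5.02 = 0.04157 mg/L.
2.84 µg/L = 0.00284 mg/L.
After input C: C = (5.02·0.04157 + 0.176·0.00284) / 5.196 = 0.04026 mg/L.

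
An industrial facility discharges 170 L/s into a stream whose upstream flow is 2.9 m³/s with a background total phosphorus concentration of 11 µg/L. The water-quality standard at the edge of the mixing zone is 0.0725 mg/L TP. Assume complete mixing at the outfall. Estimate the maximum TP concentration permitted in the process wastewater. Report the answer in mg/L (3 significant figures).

170 L/s = 0.17 m³/s.
11 µg/L = 0.011 mg/L.
Mass balance: 0.0725·3.07 = 0.17·Cₑ + 2.9·0.011.
Cₑ = (0.2226 − 0.0319) / 0.17 = 1.122 mg/L.

1.12 mg/L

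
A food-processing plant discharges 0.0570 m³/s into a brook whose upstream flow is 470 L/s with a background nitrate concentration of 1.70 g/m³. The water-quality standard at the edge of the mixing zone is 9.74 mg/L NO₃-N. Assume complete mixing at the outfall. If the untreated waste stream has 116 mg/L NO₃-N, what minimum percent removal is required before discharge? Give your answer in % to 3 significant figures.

470 L/s = 0.47 m³/s.
Mass balance: 9.74·0.527 = 0.057·Cₑ + 0.47·1.7.
Cₑ = (5.133 − 0.799) / 0.057 = 76.03 mg/L.
Required removal = 1 − 76.03/116 = 34.45 %.

34.5 %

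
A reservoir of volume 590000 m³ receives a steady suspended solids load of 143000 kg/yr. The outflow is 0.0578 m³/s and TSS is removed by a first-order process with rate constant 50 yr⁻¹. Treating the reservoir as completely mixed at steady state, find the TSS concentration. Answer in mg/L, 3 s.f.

Outflow Q = 0.0578 m³/s × 3.156e+07 s/yr = 1.824e+06 m³/yr.
Steady-state CSTR mass balance: W = Q·C + k·V·C, so C = W/(Q + kV).
Q + kV = 1.824e+06 + 50·590000 = 3.132e+07 m³/yr.
C = 143000/3.132e+07 = 0.004565 kg/m³ = 4.565 mg/L.

4.57 mg/L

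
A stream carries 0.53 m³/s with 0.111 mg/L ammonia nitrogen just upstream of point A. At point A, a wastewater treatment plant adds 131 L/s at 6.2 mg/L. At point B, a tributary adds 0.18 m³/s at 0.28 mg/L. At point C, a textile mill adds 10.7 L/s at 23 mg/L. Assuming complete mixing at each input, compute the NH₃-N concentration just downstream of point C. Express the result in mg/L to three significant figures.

1.37 mg/L

131 L/s = 0.131 m³/s.
After input A: C = (0.53·0.111 + 0.131·6.2) / 0.661 = 1.318 mg/L.
After input B: C = (0.661·1.318 + 0.18·0.28) / 0.841 = 1.096 mg/L.
10.7 L/s = 0.0107 m³/s.
After input C: C = (0.841·1.096 + 0.0107·23) / 0.8517 = 1.371 mg/L.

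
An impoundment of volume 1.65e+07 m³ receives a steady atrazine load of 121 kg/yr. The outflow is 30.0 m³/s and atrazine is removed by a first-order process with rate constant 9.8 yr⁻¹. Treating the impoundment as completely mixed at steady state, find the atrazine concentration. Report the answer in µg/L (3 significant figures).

0.109 µg/L

Outflow Q = 30.0 m³/s × 3.156e+07 s/yr = 9.467e+08 m³/yr.
Steady-state CSTR mass balance: W = Q·C + k·V·C, so C = W/(Q + kV).
Q + kV = 9.467e+08 + 9.8·1.65e+07 = 1.108e+09 m³/yr.
C = 121/1.108e+09 = 1.092e-07 kg/m³ = 0.0001092 mg/L = 0.1092 µg/L.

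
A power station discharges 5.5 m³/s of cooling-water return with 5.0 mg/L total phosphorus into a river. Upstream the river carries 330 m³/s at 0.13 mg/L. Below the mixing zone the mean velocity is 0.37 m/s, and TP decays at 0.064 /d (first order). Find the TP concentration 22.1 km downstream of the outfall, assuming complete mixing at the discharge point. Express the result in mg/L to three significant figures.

0.201 mg/L

After complete mixing, C₀ = (5.5·5 + 330·0.13) / 335.5 = 0.2098 mg/L.
Travel time t = 2.21e+04 m / 0.37 m/s = 5.973e+04 s = 0.6913 d.
C = 0.2098·exp(−0.064·0.6913) = 0.2098·0.9567 = 0.2008 mg/L.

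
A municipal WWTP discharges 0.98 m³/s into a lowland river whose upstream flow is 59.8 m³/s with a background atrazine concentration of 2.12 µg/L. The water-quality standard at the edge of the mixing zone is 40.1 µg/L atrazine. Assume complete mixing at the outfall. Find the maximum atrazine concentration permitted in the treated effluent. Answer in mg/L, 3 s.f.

2.12 µg/L = 0.00212 mg/L.
40.1 µg/L = 0.0401 mg/L.
Mass balance: 0.0401·60.78 = 0.98·Cₑ + 59.8·0.00212.
Cₑ = (2.437 − 0.1268) / 0.98 = 2.358 mg/L.

2.36 mg/L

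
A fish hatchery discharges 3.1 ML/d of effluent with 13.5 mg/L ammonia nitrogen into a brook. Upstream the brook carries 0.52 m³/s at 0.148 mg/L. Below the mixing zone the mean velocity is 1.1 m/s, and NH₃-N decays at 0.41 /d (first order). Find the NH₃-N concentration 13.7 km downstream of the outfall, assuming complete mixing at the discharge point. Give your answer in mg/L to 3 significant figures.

3.1 ML/d = 0.03588 m³/s.
After complete mixing, C₀ = (0.03588·13.5 + 0.52·0.148) / 0.5559 = 1.01 mg/L.
Travel time t = 1.37e+04 m / 1.1 m/s = 1.245e+04 s = 0.1441 d.
C = 1.01·exp(−0.41·0.1441) = 1.01·0.9426 = 0.9519 mg/L.

0.952 mg/L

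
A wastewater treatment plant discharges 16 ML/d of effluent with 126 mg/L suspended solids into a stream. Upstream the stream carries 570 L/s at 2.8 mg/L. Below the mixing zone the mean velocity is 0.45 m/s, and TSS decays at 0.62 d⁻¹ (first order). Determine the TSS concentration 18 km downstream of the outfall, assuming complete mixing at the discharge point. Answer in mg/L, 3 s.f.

24.8 mg/L

16 ML/d = 0.1852 m³/s.
570 L/s = 0.57 m³/s.
After complete mixing, C₀ = (0.1852·126 + 0.57·2.8) / 0.7552 = 33.01 mg/L.
Travel time t = 1.8e+04 m / 0.45 m/s = 4e+04 s = 0.463 d.
C = 33.01·exp(−0.62·0.463) = 33.01·0.7505 = 24.77 mg/L.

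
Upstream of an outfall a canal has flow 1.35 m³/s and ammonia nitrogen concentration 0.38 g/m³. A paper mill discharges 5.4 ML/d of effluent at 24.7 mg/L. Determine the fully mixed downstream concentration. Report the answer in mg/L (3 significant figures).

1.46 mg/L

5.4 ML/d = 0.0625 m³/s.
Flow-weighted mixing gives C = (0.0625·24.7 + 1.35·0.38) / (0.0625 + 1.35) = 2.057/1.413 = 1.456 mg/L.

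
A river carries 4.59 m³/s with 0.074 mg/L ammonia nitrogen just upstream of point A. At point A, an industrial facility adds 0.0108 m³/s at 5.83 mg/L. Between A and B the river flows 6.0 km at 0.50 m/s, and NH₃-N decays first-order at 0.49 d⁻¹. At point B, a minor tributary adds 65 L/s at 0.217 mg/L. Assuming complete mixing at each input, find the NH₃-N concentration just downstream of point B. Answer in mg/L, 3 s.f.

0.0836 mg/L

After input A: C = (4.59·0.074 + 0.0108·5.83) / 4.601 = 0.08751 mg/L.
Over the 6.0 km reach to input B (t = 1.2e+04 s = 0.1389 d), decay gives C = 0.08751·exp(−0.49·0.1389) = 0.08175 mg/L.
65 L/s = 0.065 m³/s.
After input B: C = (4.601·0.08175 + 0.065·0.217) / 4.666 = 0.08364 mg/L.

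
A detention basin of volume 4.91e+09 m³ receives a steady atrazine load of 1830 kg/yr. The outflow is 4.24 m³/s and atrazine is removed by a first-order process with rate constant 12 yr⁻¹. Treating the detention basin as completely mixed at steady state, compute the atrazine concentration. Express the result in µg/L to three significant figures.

Outflow Q = 4.24 m³/s × 3.156e+07 s/yr = 1.338e+08 m³/yr.
Steady-state CSTR mass balance: W = Q·C + k·V·C, so C = W/(Q + kV).
Q + kV = 1.338e+08 + 12·4.91e+09 = 5.905e+10 m³/yr.
C = 1830/5.905e+10 = 3.099e-08 kg/m³ = 3.099e-05 mg/L = 0.03099 µg/L.

0.0310 µg/L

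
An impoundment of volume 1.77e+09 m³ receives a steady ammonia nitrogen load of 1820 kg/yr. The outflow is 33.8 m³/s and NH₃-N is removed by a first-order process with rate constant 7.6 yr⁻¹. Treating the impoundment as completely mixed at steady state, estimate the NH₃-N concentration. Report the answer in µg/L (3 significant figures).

Outflow Q = 33.8 m³/s × 3.156e+07 s/yr = 1.067e+09 m³/yr.
Steady-state CSTR mass balance: W = Q·C + k·V·C, so C = W/(Q + kV).
Q + kV = 1.067e+09 + 7.6·1.77e+09 = 1.452e+10 m³/yr.
C = 1820/1.452e+10 = 1.254e-07 kg/m³ = 0.0001254 mg/L = 0.1254 µg/L.

0.125 µg/L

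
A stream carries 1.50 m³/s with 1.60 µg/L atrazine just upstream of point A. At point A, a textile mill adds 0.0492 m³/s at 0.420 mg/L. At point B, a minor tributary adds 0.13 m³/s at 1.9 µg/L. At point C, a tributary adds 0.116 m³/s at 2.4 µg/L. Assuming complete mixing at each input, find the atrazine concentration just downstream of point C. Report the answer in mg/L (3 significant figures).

1.60 µg/L = 0.0016 mg/L.
After input A: C = (1.5·0.0016 + 0.0492·0.42) / 1.549 = 0.01489 mg/L.
1.9 µg/L = 0.0019 mg/L.
After input B: C = (1.549·0.01489 + 0.13·0.0019) / 1.679 = 0.01388 mg/L.
2.4 µg/L = 0.0024 mg/L.
After input C: C = (1.679·0.01388 + 0.116·0.0024) / 1.795 = 0.01314 mg/L.

0.0131 mg/L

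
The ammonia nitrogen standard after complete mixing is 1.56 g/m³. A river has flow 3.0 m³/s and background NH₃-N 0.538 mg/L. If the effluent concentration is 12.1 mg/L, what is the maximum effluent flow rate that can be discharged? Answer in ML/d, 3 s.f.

25.1 ML/d

Mass balance at complete mixing: C_std·(Q_w + Q_r) = Q_w·C_e + Q_r·C_b.
Rearranging, Q_w = Q_r·(C_std − C_b)/(C_e − C_std) = 3.0·(1.56 − 0.538) / (12.1 − 1.56) = 0.2909 m³/s.
= 25.13 ML/d.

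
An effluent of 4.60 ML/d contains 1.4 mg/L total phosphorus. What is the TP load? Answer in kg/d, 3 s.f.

4.60 ML/d = 0.05324 m³/s.
Mass flux = Q·C = 0.05324 m³/s × 1.4 g/m³ = 0.07454 g/s.
= 0.07454 g/s × 86.4 = 6.44 kg/d.

6.44 kg/d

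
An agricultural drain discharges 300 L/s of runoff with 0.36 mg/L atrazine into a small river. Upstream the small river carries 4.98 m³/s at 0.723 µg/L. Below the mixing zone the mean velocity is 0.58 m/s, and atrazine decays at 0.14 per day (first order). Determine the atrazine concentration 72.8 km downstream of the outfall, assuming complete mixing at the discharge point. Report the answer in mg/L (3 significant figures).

0.0172 mg/L

300 L/s = 0.3 m³/s.
0.723 µg/L = 0.000723 mg/L.
After complete mixing, C₀ = (0.3·0.36 + 4.98·0.000723) / 5.28 = 0.02114 mg/L.
Travel time t = 7.28e+04 m / 0.58 m/s = 1.255e+05 s = 1.453 d.
C = 0.02114·exp(−0.14·1.453) = 0.02114·0.816 = 0.01725 mg/L.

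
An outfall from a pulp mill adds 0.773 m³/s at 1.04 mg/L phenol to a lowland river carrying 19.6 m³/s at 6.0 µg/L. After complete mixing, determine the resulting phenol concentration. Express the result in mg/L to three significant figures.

6.0 µg/L = 0.006 mg/L.
Conservation of mass across the mixing zone: C = (0.773·1.04 + 19.6·0.006) / (0.773 + 19.6) = 0.9215/20.37 = 0.04523 mg/L.

0.0452 mg/L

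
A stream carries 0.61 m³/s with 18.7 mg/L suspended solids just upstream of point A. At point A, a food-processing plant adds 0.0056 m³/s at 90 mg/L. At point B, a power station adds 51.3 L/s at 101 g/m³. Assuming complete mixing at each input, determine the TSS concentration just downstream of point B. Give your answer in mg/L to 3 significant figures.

25.6 mg/L

After input A: C = (0.61·18.7 + 0.0056·90) / 0.6156 = 19.35 mg/L.
51.3 L/s = 0.0513 m³/s.
After input B: C = (0.6156·19.35 + 0.0513·101) / 0.6669 = 25.63 mg/L.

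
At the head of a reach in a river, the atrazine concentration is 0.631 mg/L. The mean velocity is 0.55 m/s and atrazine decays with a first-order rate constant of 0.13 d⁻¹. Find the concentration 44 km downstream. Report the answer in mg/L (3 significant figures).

Travel time t = 44 km / 0.55 m/s = 4.4e+04/0.55 = 8e+04 s = 0.9259 d.
First-order decay: C = 0.631·exp(−0.13·0.9259) = 0.631·0.8866 = 0.5594 mg/L.

0.559 mg/L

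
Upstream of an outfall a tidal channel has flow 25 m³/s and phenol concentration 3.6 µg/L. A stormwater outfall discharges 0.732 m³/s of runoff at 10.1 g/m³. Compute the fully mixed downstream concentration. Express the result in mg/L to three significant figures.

0.291 mg/L

3.6 µg/L = 0.0036 mg/L.
By mass balance at complete mixing, C = (0.732·10.1 + 25·0.0036) / (0.732 + 25) = 7.483/25.73 = 0.2908 mg/L.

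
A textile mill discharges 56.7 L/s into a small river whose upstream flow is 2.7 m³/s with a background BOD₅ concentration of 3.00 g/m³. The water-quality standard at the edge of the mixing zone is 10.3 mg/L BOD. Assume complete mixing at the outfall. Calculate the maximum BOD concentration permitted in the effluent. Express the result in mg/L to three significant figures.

358 mg/L

56.7 L/s = 0.0567 m³/s.
Mass balance: 10.3·2.757 = 0.0567·Cₑ + 2.7·3.
Cₑ = (28.39 − 8.1) / 0.0567 = 357.9 mg/L.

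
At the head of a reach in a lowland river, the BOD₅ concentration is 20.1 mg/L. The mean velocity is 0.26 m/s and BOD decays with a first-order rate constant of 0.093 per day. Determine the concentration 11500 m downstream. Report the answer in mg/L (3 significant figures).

Travel time t = 11500 m / 0.26 m/s = 1.15e+04/0.26 = 4.423e+04 s = 0.5119 d.
First-order decay: C = 20.1·exp(−0.093·0.5119) = 20.1·0.9535 = 19.17 mg/L.

19.2 mg/L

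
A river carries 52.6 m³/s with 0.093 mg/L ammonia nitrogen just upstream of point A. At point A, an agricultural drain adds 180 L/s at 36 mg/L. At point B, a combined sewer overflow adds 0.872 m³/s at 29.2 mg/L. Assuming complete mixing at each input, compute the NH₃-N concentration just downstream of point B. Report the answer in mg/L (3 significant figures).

0.687 mg/L

180 L/s = 0.18 m³/s.
After input A: C = (52.6·0.093 + 0.18·36) / 52.78 = 0.2155 mg/L.
After input B: C = (52.78·0.2155 + 0.872·29.2) / 53.65 = 0.6865 mg/L.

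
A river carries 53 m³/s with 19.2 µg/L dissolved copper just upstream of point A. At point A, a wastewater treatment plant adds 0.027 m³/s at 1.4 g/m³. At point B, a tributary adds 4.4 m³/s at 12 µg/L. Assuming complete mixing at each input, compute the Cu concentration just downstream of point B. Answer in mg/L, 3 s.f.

19.2 µg/L = 0.0192 mg/L.
After input A: C = (53·0.0192 + 0.027·1.4) / 53.03 = 0.0199 mg/L.
12 µg/L = 0.012 mg/L.
After input B: C = (53.03·0.0199 + 4.4·0.012) / 57.43 = 0.0193 mg/L.

0.0193 mg/L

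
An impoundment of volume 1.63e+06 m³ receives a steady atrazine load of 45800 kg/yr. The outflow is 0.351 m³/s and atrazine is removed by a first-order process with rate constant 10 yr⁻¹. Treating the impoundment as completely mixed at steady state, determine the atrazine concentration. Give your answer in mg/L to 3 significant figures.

Outflow Q = 0.351 m³/s × 3.156e+07 s/yr = 1.108e+07 m³/yr.
Steady-state CSTR mass balance: W = Q·C + k·V·C, so C = W/(Q + kV).
Q + kV = 1.108e+07 + 10·1.63e+06 = 2.738e+07 m³/yr.
C = 45800/2.738e+07 = 0.001673 kg/m³ = 1.673 mg/L.

1.67 mg/L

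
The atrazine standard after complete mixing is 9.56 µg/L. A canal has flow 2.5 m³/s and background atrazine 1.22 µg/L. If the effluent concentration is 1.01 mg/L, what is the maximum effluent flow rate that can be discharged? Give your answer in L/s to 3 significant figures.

1.22 µg/L = 0.00122 mg/L.
9.56 µg/L = 0.00956 mg/L.
Mass balance at complete mixing: C_std·(Q_w + Q_r) = Q_w·C_e + Q_r·C_b.
Rearranging, Q_w = Q_r·(C_std − C_b)/(C_e − C_std) = 2.5·(0.00956 − 0.00122) / (1.01 − 0.00956) = 0.02084 m³/s.
= 20.84 L/s.

20.8 L/s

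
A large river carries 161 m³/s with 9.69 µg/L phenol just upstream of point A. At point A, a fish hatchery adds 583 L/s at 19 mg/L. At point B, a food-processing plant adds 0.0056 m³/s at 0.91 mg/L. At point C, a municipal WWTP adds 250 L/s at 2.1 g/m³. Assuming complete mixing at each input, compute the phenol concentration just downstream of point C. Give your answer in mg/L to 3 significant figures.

0.0814 mg/L

9.69 µg/L = 0.00969 mg/L.
583 L/s = 0.583 m³/s.
After input A: C = (161·0.00969 + 0.583·19) / 161.6 = 0.07821 mg/L.
After input B: C = (161.6·0.07821 + 0.0056·0.91) / 161.6 = 0.07824 mg/L.
250 L/s = 0.25 m³/s.
After input C: C = (161.6·0.07824 + 0.25·2.1) / 161.8 = 0.08136 mg/L.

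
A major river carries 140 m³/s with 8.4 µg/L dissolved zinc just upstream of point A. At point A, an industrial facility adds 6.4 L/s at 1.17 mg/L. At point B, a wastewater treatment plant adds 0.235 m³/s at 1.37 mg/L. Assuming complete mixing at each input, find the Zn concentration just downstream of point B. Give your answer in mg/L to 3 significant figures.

8.4 µg/L = 0.0084 mg/L.
6.4 L/s = 0.0064 m³/s.
After input A: C = (140·0.0084 + 0.0064·1.17) / 140 = 0.008453 mg/L.
After input B: C = (140·0.008453 + 0.235·1.37) / 140.2 = 0.01073 mg/L.

0.0107 mg/L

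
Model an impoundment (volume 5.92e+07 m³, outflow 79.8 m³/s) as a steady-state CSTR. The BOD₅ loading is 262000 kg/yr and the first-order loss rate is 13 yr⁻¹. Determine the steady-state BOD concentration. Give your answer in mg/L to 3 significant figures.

Outflow Q = 79.8 m³/s × 3.156e+07 s/yr = 2.518e+09 m³/yr.
Steady-state CSTR mass balance: W = Q·C + k·V·C, so C = W/(Q + kV).
Q + kV = 2.518e+09 + 13·5.92e+07 = 3.288e+09 m³/yr.
C = 262000/3.288e+09 = 7.969e-05 kg/m³ = 0.07969 mg/L.

0.0797 mg/L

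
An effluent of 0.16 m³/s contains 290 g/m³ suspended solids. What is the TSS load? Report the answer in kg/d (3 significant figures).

4010 kg/d

Mass flux = Q·C = 0.16 m³/s × 290 g/m³ = 46.4 g/s.
= 46.4 g/s × 86.4 = 4009 kg/d.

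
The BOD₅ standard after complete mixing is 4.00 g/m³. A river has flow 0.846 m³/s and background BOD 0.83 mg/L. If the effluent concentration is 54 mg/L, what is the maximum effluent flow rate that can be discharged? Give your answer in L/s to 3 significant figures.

Mass balance at complete mixing: C_std·(Q_w + Q_r) = Q_w·C_e + Q_r·C_b.
Rearranging, Q_w = Q_r·(C_std − C_b)/(C_e − C_std) = 0.846·(4 − 0.83) / (54 − 4) = 0.05364 m³/s.
= 53.64 L/s.

53.6 L/s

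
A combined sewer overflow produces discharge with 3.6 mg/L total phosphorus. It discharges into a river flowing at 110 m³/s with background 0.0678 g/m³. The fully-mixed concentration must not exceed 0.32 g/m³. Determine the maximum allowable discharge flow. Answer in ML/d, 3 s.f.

Mass balance at complete mixing: C_std·(Q_w + Q_r) = Q_w·C_e + Q_r·C_b.
Rearranging, Q_w = Q_r·(C_std − C_b)/(C_e − C_std) = 110·(0.32 − 0.0678) / (3.6 − 0.32) = 8.458 m³/s.
= 730.8 ML/d.

731 ML/d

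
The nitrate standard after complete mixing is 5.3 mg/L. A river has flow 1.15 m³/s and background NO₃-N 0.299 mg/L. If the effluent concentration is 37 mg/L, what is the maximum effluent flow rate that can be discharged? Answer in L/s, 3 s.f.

Mass balance at complete mixing: C_std·(Q_w + Q_r) = Q_w·C_e + Q_r·C_b.
Rearranging, Q_w = Q_r·(C_std − C_b)/(C_e − C_std) = 1.15·(5.3 − 0.299) / (37 − 5.3) = 0.1814 m³/s.
= 181.4 L/s.

181 L/s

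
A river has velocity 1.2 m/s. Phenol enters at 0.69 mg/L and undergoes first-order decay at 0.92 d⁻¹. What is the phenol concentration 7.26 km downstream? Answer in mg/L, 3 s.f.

Travel time t = 7.26 km / 1.2 m/s = 7260/1.2 = 6050 s = 0.07002 d.
First-order decay: C = 0.69·exp(−0.92·0.07002) = 0.69·0.9376 = 0.647 mg/L.

0.647 mg/L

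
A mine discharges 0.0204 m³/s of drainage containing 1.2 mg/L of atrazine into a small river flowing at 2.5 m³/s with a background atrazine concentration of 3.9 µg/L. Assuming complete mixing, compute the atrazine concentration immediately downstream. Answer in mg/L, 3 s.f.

3.9 µg/L = 0.0039 mg/L.
Conservation of mass across the mixing zone: C = (0.0204·1.2 + 2.5·0.0039) / (0.0204 + 2.5) = 0.03423/2.52 = 0.01358 mg/L.

0.0136 mg/L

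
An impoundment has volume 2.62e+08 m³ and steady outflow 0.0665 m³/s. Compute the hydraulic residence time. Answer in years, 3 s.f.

125 yr

Q = 0.0665 m³/s × 3.156e+07 s/yr = 2.099e+06 m³/yr.
Hydraulic residence time τ = V/Q = 2.62e+08/2.099e+06 = 124.8 yr.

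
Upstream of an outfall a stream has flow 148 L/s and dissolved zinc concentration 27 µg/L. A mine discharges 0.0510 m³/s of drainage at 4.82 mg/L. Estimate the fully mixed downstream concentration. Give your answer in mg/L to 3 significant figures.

148 L/s = 0.148 m³/s.
27 µg/L = 0.027 mg/L.
By mass balance at complete mixing, C = (0.051·4.82 + 0.148·0.027) / (0.051 + 0.148) = 0.2498/0.199 = 1.255 mg/L.

1.26 mg/L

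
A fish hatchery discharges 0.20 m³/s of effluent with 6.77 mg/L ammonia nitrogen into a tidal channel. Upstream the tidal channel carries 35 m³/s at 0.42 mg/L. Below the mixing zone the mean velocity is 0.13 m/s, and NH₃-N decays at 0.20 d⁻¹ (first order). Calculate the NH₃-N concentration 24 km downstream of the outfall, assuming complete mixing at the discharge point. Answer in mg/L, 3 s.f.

After complete mixing, C₀ = (0.2·6.77 + 35·0.42) / 35.2 = 0.4561 mg/L.
Travel time t = 2.4e+04 m / 0.13 m/s = 1.846e+05 s = 2.137 d.
C = 0.4561·exp(−0.20·2.137) = 0.4561·0.6522 = 0.2975 mg/L.

0.297 mg/L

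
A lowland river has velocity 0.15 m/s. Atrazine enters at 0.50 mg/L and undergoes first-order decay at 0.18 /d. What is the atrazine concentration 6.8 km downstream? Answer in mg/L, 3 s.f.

0.455 mg/L

Travel time t = 6.8 km / 0.15 m/s = 6800/0.15 = 4.533e+04 s = 0.5247 d.
First-order decay: C = 0.50·exp(−0.18·0.5247) = 0.50·0.9099 = 0.4549 mg/L.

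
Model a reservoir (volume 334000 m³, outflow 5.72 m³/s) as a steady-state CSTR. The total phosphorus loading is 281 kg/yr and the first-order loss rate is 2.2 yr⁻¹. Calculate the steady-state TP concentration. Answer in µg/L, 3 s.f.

1.55 µg/L

Outflow Q = 5.72 m³/s × 3.156e+07 s/yr = 1.805e+08 m³/yr.
Steady-state CSTR mass balance: W = Q·C + k·V·C, so C = W/(Q + kV).
Q + kV = 1.805e+08 + 2.2·334000 = 1.812e+08 m³/yr.
C = 281/1.812e+08 = 1.55e-06 kg/m³ = 0.00155 mg/L = 1.55 µg/L.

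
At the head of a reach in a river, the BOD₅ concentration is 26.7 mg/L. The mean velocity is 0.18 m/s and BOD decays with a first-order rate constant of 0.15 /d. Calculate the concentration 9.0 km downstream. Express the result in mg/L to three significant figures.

24.5 mg/L

Travel time t = 9.0 km / 0.18 m/s = 9000/0.18 = 5e+04 s = 0.5787 d.
First-order decay: C = 26.7·exp(−0.15·0.5787) = 26.7·0.9169 = 24.48 mg/L.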